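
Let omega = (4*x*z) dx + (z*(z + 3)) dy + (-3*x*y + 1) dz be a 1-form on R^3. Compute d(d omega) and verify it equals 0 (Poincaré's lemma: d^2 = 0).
d(d omega) = 0

Step 1: d omega = sum_{i<j} (∂f_j/∂x_i - ∂f_i/∂x_j) dx_i ∧ dx_j:
  coeff of dx ∧ dy: 0
  coeff of dx ∧ dz: -4*x - 3*y
  coeff of dy ∧ dz: -3*x - 2*z - 3
Step 2: Apply d again to each 2-form coefficient. The only possible 3-form in R^3 is dx ∧ dy ∧ dz, with coefficient
  ∂(coeff of dy∧dz)/∂x - ∂(coeff of dx∧dz)/∂y + ∂(coeff of dx∧dy)/∂z
  = ∂/∂x (-3*x - 2*z - 3) - ∂/∂y (-4*x - 3*y) + ∂/∂z (0).
Each of these terms simplifies to sums of mixed partials that cancel in pairs. The result is 0 (by equality of mixed partials for smooth functions — Schwarz / Clairaut).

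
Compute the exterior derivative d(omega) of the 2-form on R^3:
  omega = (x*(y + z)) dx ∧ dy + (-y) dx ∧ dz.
d(omega) = (x + 1) dx ∧ dy ∧ dz

For a 2-form omega = sum_{i<j} g_{ij} dx_i ∧ dx_j, the exterior derivative is
  d(omega) = sum_{i<j} d(g_{ij}) ∧ dx_i ∧ dx_j = sum_{i<j, k} (∂g_{ij}/∂x_k) dx_k ∧ dx_i ∧ dx_j.
Expand each term, using dx_k ∧ dx_i ∧ dx_j = sgn(permutation) dx_{(a)} ∧ dx_{(b)} ∧ dx_{(c)} with (a < b < c) sorted:
  d(x*(y + z)) includes (∂/∂z)(x*(y + z)) dz = (x) dz, which multiplied by dx ∧ dy gives (x) dx ∧ dy ∧ dz
  d(-y) includes (∂/∂y)(-y) dy = (-1) dy, which multiplied by dx ∧ dz gives (1) dx ∧ dy ∧ dz
Collecting like 3-forms: d(omega) = (x + 1) dx ∧ dy ∧ dz.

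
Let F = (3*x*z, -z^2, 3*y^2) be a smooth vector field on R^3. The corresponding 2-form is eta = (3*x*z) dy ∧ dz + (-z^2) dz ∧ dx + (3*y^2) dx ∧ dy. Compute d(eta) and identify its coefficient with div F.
d(eta) = (3*z) dx ∧ dy ∧ dz; div F = 3*z

For a 2-form in R^3 of the form above, applying d gives a 3-form with coefficient ∂P/∂x + ∂Q/∂y + ∂R/∂z:
  ∂P/∂x = 3*z
  ∂Q/∂y = 0
  ∂R/∂z = 0
Sum = 3*z, which is exactly div F.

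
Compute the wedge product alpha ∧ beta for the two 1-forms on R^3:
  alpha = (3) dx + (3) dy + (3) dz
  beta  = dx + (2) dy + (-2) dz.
alpha ∧ beta = (3) dx ∧ dy + (-9) dx ∧ dz + (-12) dy ∧ dz

Distribute the wedge, using dx_i ∧ dx_j = -dx_j ∧ dx_i and dx_i ∧ dx_i = 0. For each pair (i, j) with i < j, the coefficient of dx_i ∧ dx_j in alpha ∧ beta is (alpha_i * beta_j - alpha_j * beta_i). Collecting: alpha ∧ beta = (3) dx ∧ dy + (-9) dx ∧ dz + (-12) dy ∧ dz.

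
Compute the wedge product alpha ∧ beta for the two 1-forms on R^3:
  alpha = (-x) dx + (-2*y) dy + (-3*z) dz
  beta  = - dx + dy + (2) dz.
alpha ∧ beta = (-x - 2*y) dx ∧ dy + (-2*x - 3*z) dx ∧ dz + (-4*y + 3*z) dy ∧ dz

Distribute the wedge, using dx_i ∧ dx_j = -dx_j ∧ dx_i and dx_i ∧ dx_i = 0. For each pair (i, j) with i < j, the coefficient of dx_i ∧ dx_j in alpha ∧ beta is (alpha_i * beta_j - alpha_j * beta_i). Collecting: alpha ∧ beta = (-x - 2*y) dx ∧ dy + (-2*x - 3*z) dx ∧ dz + (-4*y + 3*z) dy ∧ dz.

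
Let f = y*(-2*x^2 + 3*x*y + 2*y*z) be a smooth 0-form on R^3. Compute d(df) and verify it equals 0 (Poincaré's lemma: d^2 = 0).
d(df) = 0

Step 1: df = sum_i (∂f/∂x_i) dx_i = (y*(-4*x + 3*y)) dx + (-2*x^2 + 6*x*y + 4*y*z) dy + (2*y^2) dz.
Step 2: Apply d again. Using the 1-form formula, the coefficient of dx ∧ dy in d(df) is ∂^2 f/∂x ∂y - ∂^2 f/∂y ∂x = (-4*x + 6*y) - (-4*x + 6*y) = 0 (equality of mixed partials for smooth f).
Similarly for dx ∧ dz and dy ∧ dz — all coefficients vanish. So d(df) = 0.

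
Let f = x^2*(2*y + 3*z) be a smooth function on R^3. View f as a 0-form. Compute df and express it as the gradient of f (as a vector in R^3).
df = (2*x*(2*y + 3*z)) dx + (2*x^2) dy + (3*x^2) dz; grad f = (2*x*(2*y + 3*z), 2*x^2, 3*x^2)

For a 0-form f, d f = (∂f/∂x) dx + (∂f/∂y) dy + (∂f/∂z) dz. The components of the vector representation are exactly the entries of grad f in Cartesian coordinates:
  ∂f/∂x = 2*x*(2*y + 3*z)
  ∂f/∂y = 2*x^2
  ∂f/∂z = 3*x^2.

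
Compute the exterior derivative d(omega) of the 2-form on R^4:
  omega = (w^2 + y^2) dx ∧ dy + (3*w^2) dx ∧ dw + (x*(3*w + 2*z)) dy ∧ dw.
d(omega) = (5*w + 2*z) dx ∧ dy ∧ dw + (-2*x) dy ∧ dz ∧ dw

For a 2-form omega = sum_{i<j} g_{ij} dx_i ∧ dx_j, the exterior derivative is
  d(omega) = sum_{i<j} d(g_{ij}) ∧ dx_i ∧ dx_j = sum_{i<j, k} (∂g_{ij}/∂x_k) dx_k ∧ dx_i ∧ dx_j.
Expand each term, using dx_k ∧ dx_i ∧ dx_j = sgn(permutation) dx_{(a)} ∧ dx_{(b)} ∧ dx_{(c)} with (a < b < c) sorted:
  d(w^2 + y^2) includes (∂/∂w)(w^2 + y^2) dw = (2*w) dw, which multiplied by dx ∧ dy gives (2*w) dx ∧ dy ∧ dw
  d(x*(3*w + 2*z)) includes (∂/∂x)(x*(3*w + 2*z)) dx = (3*w + 2*z) dx, which multiplied by dy ∧ dw gives (3*w + 2*z) dx ∧ dy ∧ dw
  d(x*(3*w + 2*z)) includes (∂/∂z)(x*(3*w + 2*z)) dz = (2*x) dz, which multiplied by dy ∧ dw gives (-2*x) dy ∧ dz ∧ dw
Collecting like 3-forms: d(omega) = (5*w + 2*z) dx ∧ dy ∧ dw + (-2*x) dy ∧ dz ∧ dw.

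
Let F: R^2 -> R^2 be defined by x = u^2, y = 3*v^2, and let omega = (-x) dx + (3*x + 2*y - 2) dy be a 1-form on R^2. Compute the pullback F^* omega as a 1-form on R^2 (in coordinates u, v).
F^* omega = (-2*u^3) du + (6*v*(3*u^2 + 6*v^2 - 2)) dv

Using F^*(f dg) = (f ∘ F) d(g ∘ F), substitute each coordinate x_i by F_i(u, v) in f_i, and replace dx_i by d F_i = (∂F_i/∂u) du + (∂F_i/∂v) dv.
  For the x component: f_1(F) = -u^2; d F_1 = (2*u) du + (0) dv
  For the y component: f_2(F) = 3*u^2 + 6*v^2 - 2; d F_2 = (0) du + (6*v) dv
Combining and collecting du, dv coefficients:
  coeff of du: -2*u^3
  coeff of dv: 6*v*(3*u^2 + 6*v^2 - 2)
F^* omega = (-2*u^3) du + (6*v*(3*u^2 + 6*v^2 - 2)) dv.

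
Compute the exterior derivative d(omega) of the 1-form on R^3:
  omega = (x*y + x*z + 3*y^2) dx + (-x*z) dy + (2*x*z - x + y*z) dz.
d(omega) = (-x - 6*y - z) dx ∧ dy + (-x + 2*z - 1) dx ∧ dz + (x + z) dy ∧ dz

For a 1-form omega = sum_i f_i dx_i, the exterior derivative is
  d(omega) = sum_{i < j} (∂f_j/∂x_i - ∂f_i/∂x_j) dx_i ∧ dx_j.
  coefficient of dx ∧ dy: ∂f_2/∂x - ∂f_1/∂y = ∂(-x*z)/∂x - ∂(x*y + x*z + 3*y^2)/∂y = -x - 6*y - z
  coefficient of dx ∧ dz: ∂f_3/∂x - ∂f_1/∂z = ∂(2*x*z - x + y*z)/∂x - ∂(x*y + x*z + 3*y^2)/∂z = -x + 2*z - 1
  coefficient of dy ∧ dz: ∂f_3/∂y - ∂f_2/∂z = ∂(2*x*z - x + y*z)/∂y - ∂(-x*z)/∂z = x + z
Assembling: d(omega) = (-x - 6*y - z) dx ∧ dy + (-x + 2*z - 1) dx ∧ dz + (x + z) dy ∧ dz.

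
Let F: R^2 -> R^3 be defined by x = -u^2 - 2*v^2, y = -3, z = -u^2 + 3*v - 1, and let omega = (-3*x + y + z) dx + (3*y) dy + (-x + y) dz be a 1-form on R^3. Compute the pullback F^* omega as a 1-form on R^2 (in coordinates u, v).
F^* omega = (2*u*(-3*u^2 - 8*v^2 - 3*v + 7)) du + (-8*u^2*v + 3*u^2 - 24*v^3 - 6*v^2 + 16*v - 9) dv

Using F^*(f dg) = (f ∘ F) d(g ∘ F), substitute each coordinate x_i by F_i(u, v) in f_i, and replace dx_i by d F_i = (∂F_i/∂u) du + (∂F_i/∂v) dv.
  For the x component: f_1(F) = 2*u^2 + 6*v^2 + 3*v - 4; d F_1 = (-2*u) du + (-4*v) dv
  For the y component: f_2(F) = -9; d F_2 = (0) du + (0) dv
  For the z component: f_3(F) = u^2 + 2*v^2 - 3; d F_3 = (-2*u) du + (3) dv
Combining and collecting du, dv coefficients:
  coeff of du: 2*u*(-3*u^2 - 8*v^2 - 3*v + 7)
  coeff of dv: -8*u^2*v + 3*u^2 - 24*v^3 - 6*v^2 + 16*v - 9
F^* omega = (2*u*(-3*u^2 - 8*v^2 - 3*v + 7)) du + (-8*u^2*v + 3*u^2 - 24*v^3 - 6*v^2 + 16*v - 9) dv.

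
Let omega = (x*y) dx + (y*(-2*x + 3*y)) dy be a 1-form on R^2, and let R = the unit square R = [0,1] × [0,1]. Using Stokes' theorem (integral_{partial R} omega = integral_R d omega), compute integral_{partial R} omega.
integral_(partial R) omega = -3/2

Stokes: integral_partial_R omega = integral_R d omega with d omega = (∂Q/∂x - ∂P/∂y) dx ∧ dy.
  ∂Q/∂x = -2*y
  ∂P/∂y = x
  integrand = ∂Q/∂x - ∂P/∂y = -x - 2*y.
Integrating over R: integral_0^1 integral_0^1 (-x - 2*y) dx dy = -3/2.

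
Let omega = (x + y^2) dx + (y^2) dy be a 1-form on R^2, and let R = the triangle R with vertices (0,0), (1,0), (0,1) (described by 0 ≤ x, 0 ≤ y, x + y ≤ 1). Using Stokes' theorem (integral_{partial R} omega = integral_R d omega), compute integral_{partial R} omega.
integral_(partial R) omega = -1/3

Stokes: integral_partial_R omega = integral_R d omega with d omega = (∂Q/∂x - ∂P/∂y) dx ∧ dy.
  ∂Q/∂x = 0
  ∂P/∂y = 2*y
  integrand = ∂Q/∂x - ∂P/∂y = -2*y.
Integrating over R: integral_0^1 integral_0^{1-x} (-2*y) dy dx = -1/3.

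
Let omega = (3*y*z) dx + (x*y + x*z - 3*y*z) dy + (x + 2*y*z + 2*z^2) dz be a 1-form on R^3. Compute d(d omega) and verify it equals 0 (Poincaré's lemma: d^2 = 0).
d(d omega) = 0

Step 1: d omega = sum_{i<j} (∂f_j/∂x_i - ∂f_i/∂x_j) dx_i ∧ dx_j:
  coeff of dx ∧ dy: y - 2*z
  coeff of dx ∧ dz: 1 - 3*y
  coeff of dy ∧ dz: -x + 3*y + 2*z
Step 2: Apply d again to each 2-form coefficient. The only possible 3-form in R^3 is dx ∧ dy ∧ dz, with coefficient
  ∂(coeff of dy∧dz)/∂x - ∂(coeff of dx∧dz)/∂y + ∂(coeff of dx∧dy)/∂z
  = ∂/∂x (-x + 3*y + 2*z) - ∂/∂y (1 - 3*y) + ∂/∂z (y - 2*z).
Each of these terms simplifies to sums of mixed partials that cancel in pairs. The result is 0 (by equality of mixed partials for smooth functions — Schwarz / Clairaut).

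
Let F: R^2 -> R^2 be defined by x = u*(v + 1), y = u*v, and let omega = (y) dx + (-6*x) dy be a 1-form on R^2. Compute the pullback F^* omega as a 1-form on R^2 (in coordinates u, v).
F^* omega = (5*u*v*(-v - 1)) du + (u^2*(-5*v - 6)) dv

Using F^*(f dg) = (f ∘ F) d(g ∘ F), substitute each coordinate x_i by F_i(u, v) in f_i, and replace dx_i by d F_i = (∂F_i/∂u) du + (∂F_i/∂v) dv.
  For the x component: f_1(F) = u*v; d F_1 = (v + 1) du + (u) dv
  For the y component: f_2(F) = 6*u*(-v - 1); d F_2 = (v) du + (u) dv
Combining and collecting du, dv coefficients:
  coeff of du: 5*u*v*(-v - 1)
  coeff of dv: u^2*(-5*v - 6)
F^* omega = (5*u*v*(-v - 1)) du + (u^2*(-5*v - 6)) dv.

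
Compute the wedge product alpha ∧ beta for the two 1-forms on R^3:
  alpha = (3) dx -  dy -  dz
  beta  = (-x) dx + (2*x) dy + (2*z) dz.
alpha ∧ beta = (5*x) dx ∧ dy + (-x + 6*z) dx ∧ dz + (2*x - 2*z) dy ∧ dz

Distribute the wedge, using dx_i ∧ dx_j = -dx_j ∧ dx_i and dx_i ∧ dx_i = 0. For each pair (i, j) with i < j, the coefficient of dx_i ∧ dx_j in alpha ∧ beta is (alpha_i * beta_j - alpha_j * beta_i). Collecting: alpha ∧ beta = (5*x) dx ∧ dy + (-x + 6*z) dx ∧ dz + (2*x - 2*z) dy ∧ dz.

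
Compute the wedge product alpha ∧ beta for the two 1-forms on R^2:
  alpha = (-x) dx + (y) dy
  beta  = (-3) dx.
alpha ∧ beta = (3*y) dx ∧ dy

Distribute the wedge, using dx_i ∧ dx_j = -dx_j ∧ dx_i and dx_i ∧ dx_i = 0. For each pair (i, j) with i < j, the coefficient of dx_i ∧ dx_j in alpha ∧ beta is (alpha_i * beta_j - alpha_j * beta_i). Collecting: alpha ∧ beta = (3*y) dx ∧ dy.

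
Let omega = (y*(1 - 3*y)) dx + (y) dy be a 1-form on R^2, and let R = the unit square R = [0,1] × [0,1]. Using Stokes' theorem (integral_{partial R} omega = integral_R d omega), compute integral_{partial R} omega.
integral_(partial R) omega = 2

Stokes: integral_partial_R omega = integral_R d omega with d omega = (∂Q/∂x - ∂P/∂y) dx ∧ dy.
  ∂Q/∂x = 0
  ∂P/∂y = 1 - 6*y
  integrand = ∂Q/∂x - ∂P/∂y = 6*y - 1.
Integrating over R: integral_0^1 integral_0^1 (6*y - 1) dx dy = 2.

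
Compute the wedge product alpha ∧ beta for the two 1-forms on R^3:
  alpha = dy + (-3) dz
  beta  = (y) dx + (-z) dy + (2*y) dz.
alpha ∧ beta = (-y) dx ∧ dy + (2*y - 3*z) dy ∧ dz + (3*y) dx ∧ dz

Distribute the wedge, using dx_i ∧ dx_j = -dx_j ∧ dx_i and dx_i ∧ dx_i = 0. For each pair (i, j) with i < j, the coefficient of dx_i ∧ dx_j in alpha ∧ beta is (alpha_i * beta_j - alpha_j * beta_i). Collecting: alpha ∧ beta = (-y) dx ∧ dy + (2*y - 3*z) dy ∧ dz + (3*y) dx ∧ dz.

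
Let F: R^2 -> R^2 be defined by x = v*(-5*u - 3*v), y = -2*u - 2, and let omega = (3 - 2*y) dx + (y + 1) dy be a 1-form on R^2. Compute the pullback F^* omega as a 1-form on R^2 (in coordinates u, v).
F^* omega = (-20*u*v + 4*u - 35*v + 2) du + (-20*u^2 - 24*u*v - 35*u - 42*v) dv

Using F^*(f dg) = (f ∘ F) d(g ∘ F), substitute each coordinate x_i by F_i(u, v) in f_i, and replace dx_i by d F_i = (∂F_i/∂u) du + (∂F_i/∂v) dv.
  For the x component: f_1(F) = 4*u + 7; d F_1 = (-5*v) du + (-5*u - 6*v) dv
  For the y component: f_2(F) = -2*u - 1; d F_2 = (-2) du + (0) dv
Combining and collecting du, dv coefficients:
  coeff of du: -20*u*v + 4*u - 35*v + 2
  coeff of dv: -20*u^2 - 24*u*v - 35*u - 42*v
F^* omega = (-20*u*v + 4*u - 35*v + 2) du + (-20*u^2 - 24*u*v - 35*u - 42*v) dv.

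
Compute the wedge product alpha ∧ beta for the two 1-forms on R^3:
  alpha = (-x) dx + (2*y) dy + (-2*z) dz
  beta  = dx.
alpha ∧ beta = (-2*y) dx ∧ dy + (2*z) dx ∧ dz

Distribute the wedge, using dx_i ∧ dx_j = -dx_j ∧ dx_i and dx_i ∧ dx_i = 0. For each pair (i, j) with i < j, the coefficient of dx_i ∧ dx_j in alpha ∧ beta is (alpha_i * beta_j - alpha_j * beta_i). Collecting: alpha ∧ beta = (-2*y) dx ∧ dy + (2*z) dx ∧ dz.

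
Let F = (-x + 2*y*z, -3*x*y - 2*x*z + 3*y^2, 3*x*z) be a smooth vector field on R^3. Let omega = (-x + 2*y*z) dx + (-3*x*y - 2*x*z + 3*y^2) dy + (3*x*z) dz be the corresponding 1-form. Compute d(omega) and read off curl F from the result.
d(omega) = (2*x) dy ∧ dz + (2*y - 3*z) dz ∧ dx + (-3*y - 4*z) dx ∧ dy; curl F = (2*x, 2*y - 3*z, -3*y - 4*z)

d omega = sum_{i<j} (∂f_j/∂x_i - ∂f_i/∂x_j) dx_i ∧ dx_j. Under the identification (dy ∧ dz, dz ∧ dx, dx ∧ dy) ↔ (e_x, e_y, e_z), the coefficients are exactly the components of curl F. Compute:
  ∂R/∂y - ∂Q/∂z = (0) - (-2*x) = 2*x
  ∂P/∂z - ∂R/∂x = (2*y) - (3*z) = 2*y - 3*z
  ∂Q/∂x - ∂P/∂y = (-3*y - 2*z) - (2*z) = -3*y - 4*z.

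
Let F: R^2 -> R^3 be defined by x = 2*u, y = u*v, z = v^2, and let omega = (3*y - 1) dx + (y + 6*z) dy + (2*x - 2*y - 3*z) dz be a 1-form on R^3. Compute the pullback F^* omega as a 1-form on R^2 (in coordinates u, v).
F^* omega = (u*v^2 + 6*u*v + 6*v^3 - 2) du + (v*(u^2 + 2*u*v + 8*u - 6*v^2)) dv

Using F^*(f dg) = (f ∘ F) d(g ∘ F), substitute each coordinate x_i by F_i(u, v) in f_i, and replace dx_i by d F_i = (∂F_i/∂u) du + (∂F_i/∂v) dv.
  For the x component: f_1(F) = 3*u*v - 1; d F_1 = (2) du + (0) dv
  For the y component: f_2(F) = v*(u + 6*v); d F_2 = (v) du + (u) dv
  For the z component: f_3(F) = -2*u*v + 4*u - 3*v^2; d F_3 = (0) du + (2*v) dv
Combining and collecting du, dv coefficients:
  coeff of du: u*v^2 + 6*u*v + 6*v^3 - 2
  coeff of dv: v*(u^2 + 2*u*v + 8*u - 6*v^2)
F^* omega = (u*v^2 + 6*u*v + 6*v^3 - 2) du + (v*(u^2 + 2*u*v + 8*u - 6*v^2)) dv.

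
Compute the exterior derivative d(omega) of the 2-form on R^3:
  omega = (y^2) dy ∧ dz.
d(omega) = 0

For a 2-form omega = sum_{i<j} g_{ij} dx_i ∧ dx_j, the exterior derivative is
  d(omega) = sum_{i<j} d(g_{ij}) ∧ dx_i ∧ dx_j = sum_{i<j, k} (∂g_{ij}/∂x_k) dx_k ∧ dx_i ∧ dx_j.
Expand each term, using dx_k ∧ dx_i ∧ dx_j = sgn(permutation) dx_{(a)} ∧ dx_{(b)} ∧ dx_{(c)} with (a < b < c) sorted:

Collecting like 3-forms: d(omega) = 0.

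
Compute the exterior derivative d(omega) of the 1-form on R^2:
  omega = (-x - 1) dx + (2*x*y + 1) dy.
d(omega) = (2*y) dx ∧ dy

For a 1-form omega = sum_i f_i dx_i, the exterior derivative is
  d(omega) = sum_{i < j} (∂f_j/∂x_i - ∂f_i/∂x_j) dx_i ∧ dx_j.
  coefficient of dx ∧ dy: ∂f_2/∂x - ∂f_1/∂y = ∂(2*x*y + 1)/∂x - ∂(-x - 1)/∂y = 2*y
Assembling: d(omega) = (2*y) dx ∧ dy.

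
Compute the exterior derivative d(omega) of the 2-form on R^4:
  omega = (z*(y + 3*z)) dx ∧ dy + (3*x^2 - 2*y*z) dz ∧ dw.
d(omega) = (y + 6*z) dx ∧ dy ∧ dz + (6*x) dx ∧ dz ∧ dw + (-2*z) dy ∧ dz ∧ dw

For a 2-form omega = sum_{i<j} g_{ij} dx_i ∧ dx_j, the exterior derivative is
  d(omega) = sum_{i<j} d(g_{ij}) ∧ dx_i ∧ dx_j = sum_{i<j, k} (∂g_{ij}/∂x_k) dx_k ∧ dx_i ∧ dx_j.
Expand each term, using dx_k ∧ dx_i ∧ dx_j = sgn(permutation) dx_{(a)} ∧ dx_{(b)} ∧ dx_{(c)} with (a < b < c) sorted:
  d(z*(y + 3*z)) includes (∂/∂z)(z*(y + 3*z)) dz = (y + 6*z) dz, which multiplied by dx ∧ dy gives (y + 6*z) dx ∧ dy ∧ dz
  d(3*x^2 - 2*y*z) includes (∂/∂x)(3*x^2 - 2*y*z) dx = (6*x) dx, which multiplied by dz ∧ dw gives (6*x) dx ∧ dz ∧ dw
  d(3*x^2 - 2*y*z) includes (∂/∂y)(3*x^2 - 2*y*z) dy = (-2*z) dy, which multiplied by dz ∧ dw gives (-2*z) dy ∧ dz ∧ dw
Collecting like 3-forms: d(omega) = (y + 6*z) dx ∧ dy ∧ dz + (6*x) dx ∧ dz ∧ dw + (-2*z) dy ∧ dz ∧ dw.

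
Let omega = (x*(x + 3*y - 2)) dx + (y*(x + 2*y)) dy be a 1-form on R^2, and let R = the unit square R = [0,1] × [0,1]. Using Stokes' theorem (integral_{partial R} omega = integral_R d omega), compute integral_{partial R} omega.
integral_(partial R) omega = -1

Stokes: integral_partial_R omega = integral_R d omega with d omega = (∂Q/∂x - ∂P/∂y) dx ∧ dy.
  ∂Q/∂x = y
  ∂P/∂y = 3*x
  integrand = ∂Q/∂x - ∂P/∂y = -3*x + y.
Integrating over R: integral_0^1 integral_0^1 (-3*x + y) dx dy = -1.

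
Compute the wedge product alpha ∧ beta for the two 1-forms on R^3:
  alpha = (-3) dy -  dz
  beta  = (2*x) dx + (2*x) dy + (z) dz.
alpha ∧ beta = (6*x) dx ∧ dy + (2*x - 3*z) dy ∧ dz + (2*x) dx ∧ dz

Distribute the wedge, using dx_i ∧ dx_j = -dx_j ∧ dx_i and dx_i ∧ dx_i = 0. For each pair (i, j) with i < j, the coefficient of dx_i ∧ dx_j in alpha ∧ beta is (alpha_i * beta_j - alpha_j * beta_i). Collecting: alpha ∧ beta = (6*x) dx ∧ dy + (2*x - 3*z) dy ∧ dz + (2*x) dx ∧ dz.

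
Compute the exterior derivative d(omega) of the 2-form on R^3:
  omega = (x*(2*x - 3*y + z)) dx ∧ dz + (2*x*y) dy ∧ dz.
d(omega) = (3*x + 2*y) dx ∧ dy ∧ dz

For a 2-form omega = sum_{i<j} g_{ij} dx_i ∧ dx_j, the exterior derivative is
  d(omega) = sum_{i<j} d(g_{ij}) ∧ dx_i ∧ dx_j = sum_{i<j, k} (∂g_{ij}/∂x_k) dx_k ∧ dx_i ∧ dx_j.
Expand each term, using dx_k ∧ dx_i ∧ dx_j = sgn(permutation) dx_{(a)} ∧ dx_{(b)} ∧ dx_{(c)} with (a < b < c) sorted:
  d(x*(2*x - 3*y + z)) includes (∂/∂y)(x*(2*x - 3*y + z)) dy = (-3*x) dy, which multiplied by dx ∧ dz gives (3*x) dx ∧ dy ∧ dz
  d(2*x*y) includes (∂/∂x)(2*x*y) dx = (2*y) dx, which multiplied by dy ∧ dz gives (2*y) dx ∧ dy ∧ dz
Collecting like 3-forms: d(omega) = (3*x + 2*y) dx ∧ dy ∧ dz.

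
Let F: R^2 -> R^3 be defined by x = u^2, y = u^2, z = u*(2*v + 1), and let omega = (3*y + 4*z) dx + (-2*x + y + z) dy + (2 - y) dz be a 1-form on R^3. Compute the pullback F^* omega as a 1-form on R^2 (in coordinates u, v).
F^* omega = (4*u^3 + 18*u^2*v + 9*u^2 + 4*v + 2) du + (2*u*(2 - u^2)) dv

Using F^*(f dg) = (f ∘ F) d(g ∘ F), substitute each coordinate x_i by F_i(u, v) in f_i, and replace dx_i by d F_i = (∂F_i/∂u) du + (∂F_i/∂v) dv.
  For the x component: f_1(F) = u*(3*u + 8*v + 4); d F_1 = (2*u) du + (0) dv
  For the y component: f_2(F) = u*(-u + 2*v + 1); d F_2 = (2*u) du + (0) dv
  For the z component: f_3(F) = 2 - u^2; d F_3 = (2*v + 1) du + (2*u) dv
Combining and collecting du, dv coefficients:
  coeff of du: 4*u^3 + 18*u^2*v + 9*u^2 + 4*v + 2
  coeff of dv: 2*u*(2 - u^2)
F^* omega = (4*u^3 + 18*u^2*v + 9*u^2 + 4*v + 2) du + (2*u*(2 - u^2)) dv.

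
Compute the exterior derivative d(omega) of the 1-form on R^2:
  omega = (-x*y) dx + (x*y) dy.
d(omega) = (x + y) dx ∧ dy

For a 1-form omega = sum_i f_i dx_i, the exterior derivative is
  d(omega) = sum_{i < j} (∂f_j/∂x_i - ∂f_i/∂x_j) dx_i ∧ dx_j.
  coefficient of dx ∧ dy: ∂f_2/∂x - ∂f_1/∂y = ∂(x*y)/∂x - ∂(-x*y)/∂y = x + y
Assembling: d(omega) = (x + y) dx ∧ dy.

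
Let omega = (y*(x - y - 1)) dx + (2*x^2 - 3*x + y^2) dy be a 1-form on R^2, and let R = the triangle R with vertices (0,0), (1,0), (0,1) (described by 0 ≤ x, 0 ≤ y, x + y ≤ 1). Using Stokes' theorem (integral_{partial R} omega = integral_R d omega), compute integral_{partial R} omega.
integral_(partial R) omega = -1/6

Stokes: integral_partial_R omega = integral_R d omega with d omega = (∂Q/∂x - ∂P/∂y) dx ∧ dy.
  ∂Q/∂x = 4*x - 3
  ∂P/∂y = x - 2*y - 1
  integrand = ∂Q/∂x - ∂P/∂y = 3*x + 2*y - 2.
Integrating over R: integral_0^1 integral_0^{1-x} (3*x + 2*y - 2) dy dx = -1/6.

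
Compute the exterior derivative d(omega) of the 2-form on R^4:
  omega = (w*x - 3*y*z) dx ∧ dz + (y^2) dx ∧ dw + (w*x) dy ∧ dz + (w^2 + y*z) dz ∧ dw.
d(omega) = (w + 3*z) dx ∧ dy ∧ dz + (x) dx ∧ dz ∧ dw + (-2*y) dx ∧ dy ∧ dw + (x + z) dy ∧ dz ∧ dw

For a 2-form omega = sum_{i<j} g_{ij} dx_i ∧ dx_j, the exterior derivative is
  d(omega) = sum_{i<j} d(g_{ij}) ∧ dx_i ∧ dx_j = sum_{i<j, k} (∂g_{ij}/∂x_k) dx_k ∧ dx_i ∧ dx_j.
Expand each term, using dx_k ∧ dx_i ∧ dx_j = sgn(permutation) dx_{(a)} ∧ dx_{(b)} ∧ dx_{(c)} with (a < b < c) sorted:
  d(w*x - 3*y*z) includes (∂/∂y)(w*x - 3*y*z) dy = (-3*z) dy, which multiplied by dx ∧ dz gives (3*z) dx ∧ dy ∧ dz
  d(w*x - 3*y*z) includes (∂/∂w)(w*x - 3*y*z) dw = (x) dw, which multiplied by dx ∧ dz gives (x) dx ∧ dz ∧ dw
  d(y^2) includes (∂/∂y)(y^2) dy = (2*y) dy, which multiplied by dx ∧ dw gives (-2*y) dx ∧ dy ∧ dw
  d(w*x) includes (∂/∂x)(w*x) dx = (w) dx, which multiplied by dy ∧ dz gives (w) dx ∧ dy ∧ dz
  d(w*x) includes (∂/∂w)(w*x) dw = (x) dw, which multiplied by dy ∧ dz gives (x) dy ∧ dz ∧ dw
  d(w^2 + y*z) includes (∂/∂y)(w^2 + y*z) dy = (z) dy, which multiplied by dz ∧ dw gives (z) dy ∧ dz ∧ dw
Collecting like 3-forms: d(omega) = (w + 3*z) dx ∧ dy ∧ dz + (x) dx ∧ dz ∧ dw + (-2*y) dx ∧ dy ∧ dw + (x + z) dy ∧ dz ∧ dw.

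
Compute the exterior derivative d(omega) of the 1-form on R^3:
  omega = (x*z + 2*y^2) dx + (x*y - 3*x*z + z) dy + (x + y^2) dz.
d(omega) = (-3*y - 3*z) dx ∧ dy + (1 - x) dx ∧ dz + (3*x + 2*y - 1) dy ∧ dz

For a 1-form omega = sum_i f_i dx_i, the exterior derivative is
  d(omega) = sum_{i < j} (∂f_j/∂x_i - ∂f_i/∂x_j) dx_i ∧ dx_j.
  coefficient of dx ∧ dy: ∂f_2/∂x - ∂f_1/∂y = ∂(x*y - 3*x*z + z)/∂x - ∂(x*z + 2*y^2)/∂y = -3*y - 3*z
  coefficient of dx ∧ dz: ∂f_3/∂x - ∂f_1/∂z = ∂(x + y^2)/∂x - ∂(x*z + 2*y^2)/∂z = 1 - x
  coefficient of dy ∧ dz: ∂f_3/∂y - ∂f_2/∂z = ∂(x + y^2)/∂y - ∂(x*y - 3*x*z + z)/∂z = 3*x + 2*y - 1
Assembling: d(omega) = (-3*y - 3*z) dx ∧ dy + (1 - x) dx ∧ dz + (3*x + 2*y - 1) dy ∧ dz.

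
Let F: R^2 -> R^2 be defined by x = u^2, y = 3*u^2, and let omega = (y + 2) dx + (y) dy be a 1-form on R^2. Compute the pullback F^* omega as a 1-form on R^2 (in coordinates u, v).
F^* omega = (24*u^3 + 4*u) du

Using F^*(f dg) = (f ∘ F) d(g ∘ F), substitute each coordinate x_i by F_i(u, v) in f_i, and replace dx_i by d F_i = (∂F_i/∂u) du + (∂F_i/∂v) dv.
  For the x component: f_1(F) = 3*u^2 + 2; d F_1 = (2*u) du + (0) dv
  For the y component: f_2(F) = 3*u^2; d F_2 = (6*u) du + (0) dv
Combining and collecting du, dv coefficients:
  coeff of du: 24*u^3 + 4*u
  coeff of dv: 0
F^* omega = (24*u^3 + 4*u) du.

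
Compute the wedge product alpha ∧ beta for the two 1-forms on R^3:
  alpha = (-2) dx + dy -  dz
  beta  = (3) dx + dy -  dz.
alpha ∧ beta = (-5) dx ∧ dy + (5) dx ∧ dz

Distribute the wedge, using dx_i ∧ dx_j = -dx_j ∧ dx_i and dx_i ∧ dx_i = 0. For each pair (i, j) with i < j, the coefficient of dx_i ∧ dx_j in alpha ∧ beta is (alpha_i * beta_j - alpha_j * beta_i). Collecting: alpha ∧ beta = (-5) dx ∧ dy + (5) dx ∧ dz.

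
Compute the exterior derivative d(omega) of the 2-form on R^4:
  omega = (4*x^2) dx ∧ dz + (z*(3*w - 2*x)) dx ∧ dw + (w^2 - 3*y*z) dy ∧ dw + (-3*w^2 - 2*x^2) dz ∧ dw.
d(omega) = (-3*w - 2*x) dx ∧ dz ∧ dw + (3*y) dy ∧ dz ∧ dw

For a 2-form omega = sum_{i<j} g_{ij} dx_i ∧ dx_j, the exterior derivative is
  d(omega) = sum_{i<j} d(g_{ij}) ∧ dx_i ∧ dx_j = sum_{i<j, k} (∂g_{ij}/∂x_k) dx_k ∧ dx_i ∧ dx_j.
Expand each term, using dx_k ∧ dx_i ∧ dx_j = sgn(permutation) dx_{(a)} ∧ dx_{(b)} ∧ dx_{(c)} with (a < b < c) sorted:
  d(z*(3*w - 2*x)) includes (∂/∂z)(z*(3*w - 2*x)) dz = (3*w - 2*x) dz, which multiplied by dx ∧ dw gives (-3*w + 2*x) dx ∧ dz ∧ dw
  d(w^2 - 3*y*z) includes (∂/∂z)(w^2 - 3*y*z) dz = (-3*y) dz, which multiplied by dy ∧ dw gives (3*y) dy ∧ dz ∧ dw
  d(-3*w^2 - 2*x^2) includes (∂/∂x)(-3*w^2 - 2*x^2) dx = (-4*x) dx, which multiplied by dz ∧ dw gives (-4*x) dx ∧ dz ∧ dw
Collecting like 3-forms: d(omega) = (-3*w - 2*x) dx ∧ dz ∧ dw + (3*y) dy ∧ dz ∧ dw.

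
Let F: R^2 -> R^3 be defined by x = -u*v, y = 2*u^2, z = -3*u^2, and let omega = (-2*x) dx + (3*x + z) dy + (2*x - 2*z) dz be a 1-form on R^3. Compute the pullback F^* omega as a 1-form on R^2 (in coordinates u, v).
F^* omega = (2*u*(-24*u^2 - v^2)) du + (-2*u^2*v) dv

Using F^*(f dg) = (f ∘ F) d(g ∘ F), substitute each coordinate x_i by F_i(u, v) in f_i, and replace dx_i by d F_i = (∂F_i/∂u) du + (∂F_i/∂v) dv.
  For the x component: f_1(F) = 2*u*v; d F_1 = (-v) du + (-u) dv
  For the y component: f_2(F) = 3*u*(-u - v); d F_2 = (4*u) du + (0) dv
  For the z component: f_3(F) = 2*u*(3*u - v); d F_3 = (-6*u) du + (0) dv
Combining and collecting du, dv coefficients:
  coeff of du: 2*u*(-24*u^2 - v^2)
  coeff of dv: -2*u^2*v
F^* omega = (2*u*(-24*u^2 - v^2)) du + (-2*u^2*v) dv.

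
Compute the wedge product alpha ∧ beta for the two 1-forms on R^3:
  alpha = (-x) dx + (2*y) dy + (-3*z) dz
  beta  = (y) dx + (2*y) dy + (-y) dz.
alpha ∧ beta = (-2*y*(x + y)) dx ∧ dy + (y*(x + 3*z)) dx ∧ dz + (2*y*(-y + 3*z)) dy ∧ dz

Distribute the wedge, using dx_i ∧ dx_j = -dx_j ∧ dx_i and dx_i ∧ dx_i = 0. For each pair (i, j) with i < j, the coefficient of dx_i ∧ dx_j in alpha ∧ beta is (alpha_i * beta_j - alpha_j * beta_i). Collecting: alpha ∧ beta = (-2*y*(x + y)) dx ∧ dy + (y*(x + 3*z)) dx ∧ dz + (2*y*(-y + 3*z)) dy ∧ dz.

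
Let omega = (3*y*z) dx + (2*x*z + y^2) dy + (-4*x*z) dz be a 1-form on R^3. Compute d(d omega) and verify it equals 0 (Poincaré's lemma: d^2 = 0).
d(d omega) = 0

Step 1: d omega = sum_{i<j} (∂f_j/∂x_i - ∂f_i/∂x_j) dx_i ∧ dx_j:
  coeff of dx ∧ dy: -z
  coeff of dx ∧ dz: -3*y - 4*z
  coeff of dy ∧ dz: -2*x
Step 2: Apply d again to each 2-form coefficient. The only possible 3-form in R^3 is dx ∧ dy ∧ dz, with coefficient
  ∂(coeff of dy∧dz)/∂x - ∂(coeff of dx∧dz)/∂y + ∂(coeff of dx∧dy)/∂z
  = ∂/∂x (-2*x) - ∂/∂y (-3*y - 4*z) + ∂/∂z (-z).
Each of these terms simplifies to sums of mixed partials that cancel in pairs. The result is 0 (by equality of mixed partials for smooth functions — Schwarz / Clairaut).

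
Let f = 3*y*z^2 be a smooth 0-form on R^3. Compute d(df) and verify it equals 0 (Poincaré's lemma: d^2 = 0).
d(df) = 0

Step 1: df = sum_i (∂f/∂x_i) dx_i = (0) dx + (3*z^2) dy + (6*y*z) dz.
Step 2: Apply d again. Using the 1-form formula, the coefficient of dx ∧ dy in d(df) is ∂^2 f/∂x ∂y - ∂^2 f/∂y ∂x = (0) - (0) = 0 (equality of mixed partials for smooth f).
Similarly for dx ∧ dz and dy ∧ dz — all coefficients vanish. So d(df) = 0.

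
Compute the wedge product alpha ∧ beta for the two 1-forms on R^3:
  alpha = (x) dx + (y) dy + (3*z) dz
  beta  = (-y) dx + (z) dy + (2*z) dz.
alpha ∧ beta = (x*z + y^2) dx ∧ dy + (z*(2*x + 3*y)) dx ∧ dz + (z*(2*y - 3*z)) dy ∧ dz

Distribute the wedge, using dx_i ∧ dx_j = -dx_j ∧ dx_i and dx_i ∧ dx_i = 0. For each pair (i, j) with i < j, the coefficient of dx_i ∧ dx_j in alpha ∧ beta is (alpha_i * beta_j - alpha_j * beta_i). Collecting: alpha ∧ beta = (x*z + y^2) dx ∧ dy + (z*(2*x + 3*y)) dx ∧ dz + (z*(2*y - 3*z)) dy ∧ dz.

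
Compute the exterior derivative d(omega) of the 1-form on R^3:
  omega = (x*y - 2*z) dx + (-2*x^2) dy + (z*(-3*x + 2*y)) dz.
d(omega) = (-5*x) dx ∧ dy + (2 - 3*z) dx ∧ dz + (2*z) dy ∧ dz

For a 1-form omega = sum_i f_i dx_i, the exterior derivative is
  d(omega) = sum_{i < j} (∂f_j/∂x_i - ∂f_i/∂x_j) dx_i ∧ dx_j.
  coefficient of dx ∧ dy: ∂f_2/∂x - ∂f_1/∂y = ∂(-2*x^2)/∂x - ∂(x*y - 2*z)/∂y = -5*x
  coefficient of dx ∧ dz: ∂f_3/∂x - ∂f_1/∂z = ∂(z*(-3*x + 2*y))/∂x - ∂(x*y - 2*z)/∂z = 2 - 3*z
  coefficient of dy ∧ dz: ∂f_3/∂y - ∂f_2/∂z = ∂(z*(-3*x + 2*y))/∂y - ∂(-2*x^2)/∂z = 2*z
Assembling: d(omega) = (-5*x) dx ∧ dy + (2 - 3*z) dx ∧ dz + (2*z) dy ∧ dz.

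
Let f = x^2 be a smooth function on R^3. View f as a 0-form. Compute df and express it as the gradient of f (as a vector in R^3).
df = (2*x) dx + (0) dy + (0) dz; grad f = (2*x, 0, 0)

For a 0-form f, d f = (∂f/∂x) dx + (∂f/∂y) dy + (∂f/∂z) dz. The components of the vector representation are exactly the entries of grad f in Cartesian coordinates:
  ∂f/∂x = 2*x
  ∂f/∂y = 0
  ∂f/∂z = 0.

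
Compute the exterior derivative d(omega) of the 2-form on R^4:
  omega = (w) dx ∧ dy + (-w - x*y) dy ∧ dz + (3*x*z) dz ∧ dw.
d(omega) = (1) dx ∧ dy ∧ dw + (-y) dx ∧ dy ∧ dz + (-1) dy ∧ dz ∧ dw + (3*z) dx ∧ dz ∧ dw

For a 2-form omega = sum_{i<j} g_{ij} dx_i ∧ dx_j, the exterior derivative is
  d(omega) = sum_{i<j} d(g_{ij}) ∧ dx_i ∧ dx_j = sum_{i<j, k} (∂g_{ij}/∂x_k) dx_k ∧ dx_i ∧ dx_j.
Expand each term, using dx_k ∧ dx_i ∧ dx_j = sgn(permutation) dx_{(a)} ∧ dx_{(b)} ∧ dx_{(c)} with (a < b < c) sorted:
  d(w) includes (∂/∂w)(w) dw = (1) dw, which multiplied by dx ∧ dy gives (1) dx ∧ dy ∧ dw
  d(-w - x*y) includes (∂/∂x)(-w - x*y) dx = (-y) dx, which multiplied by dy ∧ dz gives (-y) dx ∧ dy ∧ dz
  d(-w - x*y) includes (∂/∂w)(-w - x*y) dw = (-1) dw, which multiplied by dy ∧ dz gives (-1) dy ∧ dz ∧ dw
  d(3*x*z) includes (∂/∂x)(3*x*z) dx = (3*z) dx, which multiplied by dz ∧ dw gives (3*z) dx ∧ dz ∧ dw
Collecting like 3-forms: d(omega) = (1) dx ∧ dy ∧ dw + (-y) dx ∧ dy ∧ dz + (-1) dy ∧ dz ∧ dw + (3*z) dx ∧ dz ∧ dw.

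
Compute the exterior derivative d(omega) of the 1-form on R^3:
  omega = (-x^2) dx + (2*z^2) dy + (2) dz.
d(omega) = (-4*z) dy ∧ dz

For a 1-form omega = sum_i f_i dx_i, the exterior derivative is
  d(omega) = sum_{i < j} (∂f_j/∂x_i - ∂f_i/∂x_j) dx_i ∧ dx_j.
  coefficient of dy ∧ dz: ∂f_3/∂y - ∂f_2/∂z = ∂(2)/∂y - ∂(2*z^2)/∂z = -4*z
Assembling: d(omega) = (-4*z) dy ∧ dz.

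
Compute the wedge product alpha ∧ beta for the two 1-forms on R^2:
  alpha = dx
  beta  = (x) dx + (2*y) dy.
alpha ∧ beta = (2*y) dx ∧ dy

Distribute the wedge, using dx_i ∧ dx_j = -dx_j ∧ dx_i and dx_i ∧ dx_i = 0. For each pair (i, j) with i < j, the coefficient of dx_i ∧ dx_j in alpha ∧ beta is (alpha_i * beta_j - alpha_j * beta_i). Collecting: alpha ∧ beta = (2*y) dx ∧ dy.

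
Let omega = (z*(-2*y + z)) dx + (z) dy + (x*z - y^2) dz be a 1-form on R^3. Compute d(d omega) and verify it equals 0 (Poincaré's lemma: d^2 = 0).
d(d omega) = 0

Step 1: d omega = sum_{i<j} (∂f_j/∂x_i - ∂f_i/∂x_j) dx_i ∧ dx_j:
  coeff of dx ∧ dy: 2*z
  coeff of dx ∧ dz: 2*y - z
  coeff of dy ∧ dz: -2*y - 1
Step 2: Apply d again to each 2-form coefficient. The only possible 3-form in R^3 is dx ∧ dy ∧ dz, with coefficient
  ∂(coeff of dy∧dz)/∂x - ∂(coeff of dx∧dz)/∂y + ∂(coeff of dx∧dy)/∂z
  = ∂/∂x (-2*y - 1) - ∂/∂y (2*y - z) + ∂/∂z (2*z).
Each of these terms simplifies to sums of mixed partials that cancel in pairs. The result is 0 (by equality of mixed partials for smooth functions — Schwarz / Clairaut).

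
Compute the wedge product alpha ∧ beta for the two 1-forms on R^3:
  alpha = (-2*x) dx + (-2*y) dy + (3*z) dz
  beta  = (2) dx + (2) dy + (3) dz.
alpha ∧ beta = (-4*x + 4*y) dx ∧ dy + (-6*x - 6*z) dx ∧ dz + (-6*y - 6*z) dy ∧ dz

Distribute the wedge, using dx_i ∧ dx_j = -dx_j ∧ dx_i and dx_i ∧ dx_i = 0. For each pair (i, j) with i < j, the coefficient of dx_i ∧ dx_j in alpha ∧ beta is (alpha_i * beta_j - alpha_j * beta_i). Collecting: alpha ∧ beta = (-4*x + 4*y) dx ∧ dy + (-6*x - 6*z) dx ∧ dz + (-6*y - 6*z) dy ∧ dz.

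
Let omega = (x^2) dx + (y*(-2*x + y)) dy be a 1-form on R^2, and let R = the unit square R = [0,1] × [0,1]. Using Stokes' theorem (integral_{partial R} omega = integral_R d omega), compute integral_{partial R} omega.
integral_(partial R) omega = -1

Stokes: integral_partial_R omega = integral_R d omega with d omega = (∂Q/∂x - ∂P/∂y) dx ∧ dy.
  ∂Q/∂x = -2*y
  ∂P/∂y = 0
  integrand = ∂Q/∂x - ∂P/∂y = -2*y.
Integrating over R: integral_0^1 integral_0^1 (-2*y) dx dy = -1.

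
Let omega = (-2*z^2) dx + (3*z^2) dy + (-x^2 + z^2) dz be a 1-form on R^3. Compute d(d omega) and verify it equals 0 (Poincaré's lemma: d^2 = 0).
d(d omega) = 0

Step 1: d omega = sum_{i<j} (∂f_j/∂x_i - ∂f_i/∂x_j) dx_i ∧ dx_j:
  coeff of dx ∧ dy: 0
  coeff of dx ∧ dz: -2*x + 4*z
  coeff of dy ∧ dz: -6*z
Step 2: Apply d again to each 2-form coefficient. The only possible 3-form in R^3 is dx ∧ dy ∧ dz, with coefficient
  ∂(coeff of dy∧dz)/∂x - ∂(coeff of dx∧dz)/∂y + ∂(coeff of dx∧dy)/∂z
  = ∂/∂x (-6*z) - ∂/∂y (-2*x + 4*z) + ∂/∂z (0).
Each of these terms simplifies to sums of mixed partials that cancel in pairs. The result is 0 (by equality of mixed partials for smooth functions — Schwarz / Clairaut).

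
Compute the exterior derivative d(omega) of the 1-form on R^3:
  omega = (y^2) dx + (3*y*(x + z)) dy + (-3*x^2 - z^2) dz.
d(omega) = (y) dx ∧ dy + (-6*x) dx ∧ dz + (-3*y) dy ∧ dz

For a 1-form omega = sum_i f_i dx_i, the exterior derivative is
  d(omega) = sum_{i < j} (∂f_j/∂x_i - ∂f_i/∂x_j) dx_i ∧ dx_j.
  coefficient of dx ∧ dy: ∂f_2/∂x - ∂f_1/∂y = ∂(3*y*(x + z))/∂x - ∂(y^2)/∂y = y
  coefficient of dx ∧ dz: ∂f_3/∂x - ∂f_1/∂z = ∂(-3*x^2 - z^2)/∂x - ∂(y^2)/∂z = -6*x
  coefficient of dy ∧ dz: ∂f_3/∂y - ∂f_2/∂z = ∂(-3*x^2 - z^2)/∂y - ∂(3*y*(x + z))/∂z = -3*y
Assembling: d(omega) = (y) dx ∧ dy + (-6*x) dx ∧ dz + (-3*y) dy ∧ dz.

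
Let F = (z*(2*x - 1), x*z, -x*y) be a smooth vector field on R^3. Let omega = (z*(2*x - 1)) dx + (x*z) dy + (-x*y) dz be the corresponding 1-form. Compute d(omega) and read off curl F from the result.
d(omega) = (-2*x) dy ∧ dz + (2*x + y - 1) dz ∧ dx + (z) dx ∧ dy; curl F = (-2*x, 2*x + y - 1, z)

d omega = sum_{i<j} (∂f_j/∂x_i - ∂f_i/∂x_j) dx_i ∧ dx_j. Under the identification (dy ∧ dz, dz ∧ dx, dx ∧ dy) ↔ (e_x, e_y, e_z), the coefficients are exactly the components of curl F. Compute:
  ∂R/∂y - ∂Q/∂z = (-x) - (x) = -2*x
  ∂P/∂z - ∂R/∂x = (2*x - 1) - (-y) = 2*x + y - 1
  ∂Q/∂x - ∂P/∂y = (z) - (0) = z.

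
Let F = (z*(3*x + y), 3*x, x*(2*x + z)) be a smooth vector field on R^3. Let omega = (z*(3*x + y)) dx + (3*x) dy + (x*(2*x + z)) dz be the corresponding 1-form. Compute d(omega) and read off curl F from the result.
d(omega) = (0) dy ∧ dz + (-x + y - z) dz ∧ dx + (3 - z) dx ∧ dy; curl F = (0, -x + y - z, 3 - z)

d omega = sum_{i<j} (∂f_j/∂x_i - ∂f_i/∂x_j) dx_i ∧ dx_j. Under the identification (dy ∧ dz, dz ∧ dx, dx ∧ dy) ↔ (e_x, e_y, e_z), the coefficients are exactly the components of curl F. Compute:
  ∂R/∂y - ∂Q/∂z = (0) - (0) = 0
  ∂P/∂z - ∂R/∂x = (3*x + y) - (4*x + z) = -x + y - z
  ∂Q/∂x - ∂P/∂y = (3) - (z) = 3 - z.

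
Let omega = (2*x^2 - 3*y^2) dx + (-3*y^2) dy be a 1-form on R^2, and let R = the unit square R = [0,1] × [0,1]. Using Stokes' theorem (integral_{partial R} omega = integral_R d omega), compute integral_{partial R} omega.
integral_(partial R) omega = 3

Stokes: integral_partial_R omega = integral_R d omega with d omega = (∂Q/∂x - ∂P/∂y) dx ∧ dy.
  ∂Q/∂x = 0
  ∂P/∂y = -6*y
  integrand = ∂Q/∂x - ∂P/∂y = 6*y.
Integrating over R: integral_0^1 integral_0^1 (6*y) dx dy = 3.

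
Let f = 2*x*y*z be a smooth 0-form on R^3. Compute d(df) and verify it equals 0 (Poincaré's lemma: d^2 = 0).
d(df) = 0

Step 1: df = sum_i (∂f/∂x_i) dx_i = (2*y*z) dx + (2*x*z) dy + (2*x*y) dz.
Step 2: Apply d again. Using the 1-form formula, the coefficient of dx ∧ dy in d(df) is ∂^2 f/∂x ∂y - ∂^2 f/∂y ∂x = (2*z) - (2*z) = 0 (equality of mixed partials for smooth f).
Similarly for dx ∧ dz and dy ∧ dz — all coefficients vanish. So d(df) = 0.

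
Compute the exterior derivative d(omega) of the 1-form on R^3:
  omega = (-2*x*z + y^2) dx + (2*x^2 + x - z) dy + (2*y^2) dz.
d(omega) = (4*x - 2*y + 1) dx ∧ dy + (2*x) dx ∧ dz + (4*y + 1) dy ∧ dz

For a 1-form omega = sum_i f_i dx_i, the exterior derivative is
  d(omega) = sum_{i < j} (∂f_j/∂x_i - ∂f_i/∂x_j) dx_i ∧ dx_j.
  coefficient of dx ∧ dy: ∂f_2/∂x - ∂f_1/∂y = ∂(2*x^2 + x - z)/∂x - ∂(-2*x*z + y^2)/∂y = 4*x - 2*y + 1
  coefficient of dx ∧ dz: ∂f_3/∂x - ∂f_1/∂z = ∂(2*y^2)/∂x - ∂(-2*x*z + y^2)/∂z = 2*x
  coefficient of dy ∧ dz: ∂f_3/∂y - ∂f_2/∂z = ∂(2*y^2)/∂y - ∂(2*x^2 + x - z)/∂z = 4*y + 1
Assembling: d(omega) = (4*x - 2*y + 1) dx ∧ dy + (2*x) dx ∧ dz + (4*y + 1) dy ∧ dz.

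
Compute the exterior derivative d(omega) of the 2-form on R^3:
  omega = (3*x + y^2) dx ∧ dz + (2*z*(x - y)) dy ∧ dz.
d(omega) = (-2*y + 2*z) dx ∧ dy ∧ dz

For a 2-form omega = sum_{i<j} g_{ij} dx_i ∧ dx_j, the exterior derivative is
  d(omega) = sum_{i<j} d(g_{ij}) ∧ dx_i ∧ dx_j = sum_{i<j, k} (∂g_{ij}/∂x_k) dx_k ∧ dx_i ∧ dx_j.
Expand each term, using dx_k ∧ dx_i ∧ dx_j = sgn(permutation) dx_{(a)} ∧ dx_{(b)} ∧ dx_{(c)} with (a < b < c) sorted:
  d(3*x + y^2) includes (∂/∂y)(3*x + y^2) dy = (2*y) dy, which multiplied by dx ∧ dz gives (-2*y) dx ∧ dy ∧ dz
  d(2*z*(x - y)) includes (∂/∂x)(2*z*(x - y)) dx = (2*z) dx, which multiplied by dy ∧ dz gives (2*z) dx ∧ dy ∧ dz
Collecting like 3-forms: d(omega) = (-2*y + 2*z) dx ∧ dy ∧ dz.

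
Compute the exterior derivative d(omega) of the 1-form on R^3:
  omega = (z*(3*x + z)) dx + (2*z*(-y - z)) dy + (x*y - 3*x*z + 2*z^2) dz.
d(omega) = (-3*x + y - 5*z) dx ∧ dz + (x + 2*y + 4*z) dy ∧ dz

For a 1-form omega = sum_i f_i dx_i, the exterior derivative is
  d(omega) = sum_{i < j} (∂f_j/∂x_i - ∂f_i/∂x_j) dx_i ∧ dx_j.
  coefficient of dx ∧ dz: ∂f_3/∂x - ∂f_1/∂z = ∂(x*y - 3*x*z + 2*z^2)/∂x - ∂(z*(3*x + z))/∂z = -3*x + y - 5*z
  coefficient of dy ∧ dz: ∂f_3/∂y - ∂f_2/∂z = ∂(x*y - 3*x*z + 2*z^2)/∂y - ∂(2*z*(-y - z))/∂z = x + 2*y + 4*z
Assembling: d(omega) = (-3*x + y - 5*z) dx ∧ dz + (x + 2*y + 4*z) dy ∧ dz.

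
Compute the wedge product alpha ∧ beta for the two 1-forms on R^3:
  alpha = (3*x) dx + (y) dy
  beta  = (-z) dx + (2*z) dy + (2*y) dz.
alpha ∧ beta = (z*(6*x + y)) dx ∧ dy + (6*x*y) dx ∧ dz + (2*y^2) dy ∧ dz

Distribute the wedge, using dx_i ∧ dx_j = -dx_j ∧ dx_i and dx_i ∧ dx_i = 0. For each pair (i, j) with i < j, the coefficient of dx_i ∧ dx_j in alpha ∧ beta is (alpha_i * beta_j - alpha_j * beta_i). Collecting: alpha ∧ beta = (z*(6*x + y)) dx ∧ dy + (6*x*y) dx ∧ dz + (2*y^2) dy ∧ dz.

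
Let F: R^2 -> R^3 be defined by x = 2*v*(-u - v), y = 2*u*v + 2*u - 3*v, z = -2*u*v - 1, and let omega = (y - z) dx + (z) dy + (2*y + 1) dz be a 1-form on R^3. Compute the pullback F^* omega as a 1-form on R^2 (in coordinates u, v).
F^* omega = (-20*u*v^2 - 16*u*v + 18*v^2 - 6*v - 2) du + (-20*u^2*v - 12*u^2 - 16*u*v^2 + 16*u*v - 6*u + 12*v^2 - 4*v + 3) dv

Using F^*(f dg) = (f ∘ F) d(g ∘ F), substitute each coordinate x_i by F_i(u, v) in f_i, and replace dx_i by d F_i = (∂F_i/∂u) du + (∂F_i/∂v) dv.
  For the x component: f_1(F) = 4*u*v + 2*u - 3*v + 1; d F_1 = (-2*v) du + (-2*u - 4*v) dv
  For the y component: f_2(F) = -2*u*v - 1; d F_2 = (2*v + 2) du + (2*u - 3) dv
  For the z component: f_3(F) = 4*u*v + 4*u - 6*v + 1; d F_3 = (-2*v) du + (-2*u) dv
Combining and collecting du, dv coefficients:
  coeff of du: -20*u*v^2 - 16*u*v + 18*v^2 - 6*v - 2
  coeff of dv: -20*u^2*v - 12*u^2 - 16*u*v^2 + 16*u*v - 6*u + 12*v^2 - 4*v + 3
F^* omega = (-20*u*v^2 - 16*u*v + 18*v^2 - 6*v - 2) du + (-20*u^2*v - 12*u^2 - 16*u*v^2 + 16*u*v - 6*u + 12*v^2 - 4*v + 3) dv.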